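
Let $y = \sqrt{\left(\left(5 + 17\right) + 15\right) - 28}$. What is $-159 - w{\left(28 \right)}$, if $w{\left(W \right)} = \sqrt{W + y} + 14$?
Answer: $-173 - \sqrt{31} \approx -178.57$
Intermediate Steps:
$y = 3$ ($y = \sqrt{\left(22 + 15\right) - 28} = \sqrt{37 - 28} = \sqrt{9} = 3$)
$w{\left(W \right)} = 14 + \sqrt{3 + W}$ ($w{\left(W \right)} = \sqrt{W + 3} + 14 = \sqrt{3 + W} + 14 = 14 + \sqrt{3 + W}$)
$-159 - w{\left(28 \right)} = -159 - \left(14 + \sqrt{3 + 28}\right) = -159 - \left(14 + \sqrt{31}\right) = -173 - \sqrt{31}$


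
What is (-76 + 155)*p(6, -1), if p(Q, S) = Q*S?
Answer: -474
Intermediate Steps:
(-76 + 155)*p(6, -1) = (-76 + 155)*(6*(-1)) = 79*(-6) = -474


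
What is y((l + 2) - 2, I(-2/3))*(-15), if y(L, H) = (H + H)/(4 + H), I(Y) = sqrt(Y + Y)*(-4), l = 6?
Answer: -120/7 + 60*I*sqrt(3)/7 ≈ -17.143 + 14.846*I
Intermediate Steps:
I(Y) = -4*sqrt(2)*sqrt(Y) (I(Y) = sqrt(2*Y)*(-4) = (sqrt(2)*sqrt(Y))*(-4) = -4*sqrt(2)*sqrt(Y))
y(L, H) = 2*H/(4 + H) (y(L, H) = (2*H)/(4 + H) = 2*H/(4 + H))
y((l + 2) - 2, I(-2/3))*(-15) = (2*(-4*sqrt(2)*sqrt(-2/3))/(4 - 4*sqrt(2)*sqrt(-2/3)))*(-15) = (2*(-4*sqrt(2)*I*sqrt(6)/3)/(4 - 4*sqrt(2)*I*sqrt(6)/3))*(-15) = (2*(-8*I*sqrt(3)/3)/(4 - 8*I*sqrt(3)/3))*(-15) = -16*I*sqrt(3)/(3*(4 - 8*I*sqrt(3)/3))*(-15) = 80*I*sqrt(3)/(4 - 8*I*sqrt(3)/3)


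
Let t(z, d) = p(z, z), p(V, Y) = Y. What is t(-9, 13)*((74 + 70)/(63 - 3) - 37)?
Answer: 1557/5 ≈ 311.40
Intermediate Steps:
t(z, d) = z
t(-9, 13)*((74 + 70)/(63 - 3) - 37) = -9*((74 + 70)/(63 - 3) - 37) = -9*(144/60 - 37) = -9*(144*(1/60) - 37) = -9*(12/5 - 37) = -9*(-173/5) = 1557/5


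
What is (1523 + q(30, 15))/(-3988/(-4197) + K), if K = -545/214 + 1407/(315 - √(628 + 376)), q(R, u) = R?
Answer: 358788650411163198678/657311135336903965 - 3525340204919280888*√251/657311135336903965 ≈ 460.87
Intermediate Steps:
K = -545/214 + 1407/(315 - 2*√251) (K = -545*1/214 + 1407/(315 - √1004) = -545/214 + 1407/(315 - 2*√251) ≈ 2.4195)
(1523 + q(30, 15))/(-3988/(-4197) + K) = (1523 + 30)/(-3988/(-4197) + (41315425/21019294 + 2814*√251/98221)) = 1553/(-3988*(-1/4197) + (41315425/21019294 + 2814*√251/98221)) = 1553/(3988/4197 + (41315425/21019294 + 2814*√251/98221)) = 1553/(257225783197/88217976918 + 2814*√251/98221)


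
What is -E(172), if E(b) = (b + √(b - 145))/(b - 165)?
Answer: -172/7 - 3*√3/7 ≈ -25.314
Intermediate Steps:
E(b) = (b + √(-145 + b))/(-165 + b)
-E(172) = -(172 + √(-145 + 172))/(-165 + 172) = -(172 + √27)/7 = -(172 + 3*√3)/7 = -(172/7 + 3*√3/7) = -172/7 - 3*√3/7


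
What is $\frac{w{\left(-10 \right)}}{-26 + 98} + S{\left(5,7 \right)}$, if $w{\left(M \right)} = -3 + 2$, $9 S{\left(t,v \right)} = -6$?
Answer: $- \frac{49}{72} \approx -0.68056$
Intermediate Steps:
$S{\left(t,v \right)} = - \frac{2}{3}$ ($S{\left(t,v \right)} = \frac{1}{9} \left(-6\right) = - \frac{2}{3}$)
$w{\left(M \right)} = -1$
$\frac{w{\left(-10 \right)}}{-26 + 98} + S{\left(5,7 \right)} = - \frac{1}{-26 + 98} - \frac{2}{3} = - \frac{1}{72} - \frac{2}{3} = - \frac{49}{72}$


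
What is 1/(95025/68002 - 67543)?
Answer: -68002/4592964061 ≈ -1.4806e-5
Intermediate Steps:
1/(95025/68002 - 67543) = 1/(-4592964061/68002) = -68002/4592964061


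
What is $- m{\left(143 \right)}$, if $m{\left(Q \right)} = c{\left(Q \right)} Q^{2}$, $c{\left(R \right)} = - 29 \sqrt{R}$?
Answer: $593021 \sqrt{143} \approx 7.0915 \cdot 10^{6}$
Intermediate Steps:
$m{\left(Q \right)} = - 29 Q^{\frac{5}{2}}$ ($m{\left(Q \right)} = - 29 \sqrt{Q} Q^{2} = - 29 Q^{\frac{5}{2}}$)
$- m{\left(143 \right)} = - \left(-29\right) 143^{\frac{5}{2}} = - \left(-29\right) 20449 \sqrt{143} = - \left(-593021\right) \sqrt{143} = 593021 \sqrt{143}$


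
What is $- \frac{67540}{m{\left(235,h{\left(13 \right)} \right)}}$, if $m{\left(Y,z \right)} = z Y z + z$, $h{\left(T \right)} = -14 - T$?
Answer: $- \frac{16885}{42822} \approx -0.39431$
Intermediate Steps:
$m{\left(Y,z \right)} = z + Y z^{2}$ ($m{\left(Y,z \right)} = Y z z + z = Y z^{2} + z = z + Y z^{2}$)
$- \frac{67540}{m{\left(235,h{\left(13 \right)} \right)}} = - \frac{67540}{\left(-14 - 13\right) \left(1 + 235 \left(-14 - 13\right)\right)} = - \frac{67540}{\left(-27\right) \left(1 + 235 \left(-27\right)\right)} = - \frac{67540}{\left(-27\right) \left(1 - 6345\right)} = - \frac{67540}{\left(-27\right) \left(-6344\right)} = - \frac{67540}{171288} = \left(-67540\right) \frac{1}{171288} = - \frac{16885}{42822}$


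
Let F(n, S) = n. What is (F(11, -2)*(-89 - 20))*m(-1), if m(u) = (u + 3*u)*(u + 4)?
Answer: 14388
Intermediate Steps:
m(u) = 4*u*(4 + u) (m(u) = (4*u)*(4 + u) = 4*u*(4 + u))
(F(11, -2)*(-89 - 20))*m(-1) = (11*(-89 - 20))*(4*(-1)*(4 - 1)) = (11*(-109))*(4*(-1)*3) = -1199*(-12) = 14388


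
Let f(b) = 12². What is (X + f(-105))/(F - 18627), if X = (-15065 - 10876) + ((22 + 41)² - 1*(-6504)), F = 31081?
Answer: -7662/6227 ≈ -1.2304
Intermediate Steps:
f(b) = 144
X = -15468 (X = -25941 + (63² + 6504) = -25941 + (3969 + 6504) = -25941 + 10473 = -15468)
(X + f(-105))/(F - 18627) = (-15468 + 144)/(31081 - 18627) = -15324/12454 = -15324*1/12454 = -7662/6227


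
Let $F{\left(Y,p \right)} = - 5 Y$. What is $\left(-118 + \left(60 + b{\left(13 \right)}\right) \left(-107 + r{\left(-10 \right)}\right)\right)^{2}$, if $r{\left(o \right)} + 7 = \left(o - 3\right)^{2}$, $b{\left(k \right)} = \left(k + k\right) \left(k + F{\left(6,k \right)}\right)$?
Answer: $446392384$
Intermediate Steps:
$b{\left(k \right)} = 2 k \left(-30 + k\right)$ ($b{\left(k \right)} = \left(k + k\right) \left(k - 30\right) = 2 k \left(k - 30\right) = 2 k \left(-30 + k\right)$)
$r{\left(o \right)} = -7 + \left(-3 + o\right)^{2}$ ($r{\left(o \right)} = -7 + \left(o - 3\right)^{2} = -7 + \left(-3 + o\right)^{2}$)
$\left(-118 + \left(60 + b{\left(13 \right)}\right) \left(-107 + r{\left(-10 \right)}\right)\right)^{2} = \left(-118 + \left(60 + 2 \cdot 13 \left(-30 + 13\right)\right) \left(-107 - \left(7 - \left(-3 - 10\right)^{2}\right)\right)\right)^{2} = \left(-118 + \left(60 + 2 \cdot 13 \left(-17\right)\right) \left(-107 - \left(7 - \left(-13\right)^{2}\right)\right)\right)^{2} = \left(-118 + \left(60 - 442\right) \left(-107 + \left(-7 + 169\right)\right)\right)^{2} = \left(-118 - 382 \left(-107 + 162\right)\right)^{2} = \left(-118 - 21010\right)^{2} = \left(-21128\right)^{2} = 446392384$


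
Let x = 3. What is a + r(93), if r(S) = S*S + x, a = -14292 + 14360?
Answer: 8720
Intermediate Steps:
a = 68
r(S) = 3 + S² (r(S) = S*S + 3 = S² + 3 = 3 + S²)
a + r(93) = 68 + (3 + 93²) = 68 + (3 + 8649) = 68 + 8652 = 8720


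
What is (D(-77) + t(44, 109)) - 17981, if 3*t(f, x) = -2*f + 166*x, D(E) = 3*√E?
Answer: -11979 + 3*I*√77 ≈ -11979.0 + 26.325*I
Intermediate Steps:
t(f, x) = -2*f/3 + 166*x/3 (t(f, x) = (-2*f + 166*x)/3 = -2*f/3 + 166*x/3)
(D(-77) + t(44, 109)) - 17981 = (3*√(-77) + (-⅔*44 + (166/3)*109)) - 17981 = (3*(I*√77) + (-88/3 + 18094/3)) - 17981 = (3*I*√77 + 6002) - 17981 = (6002 + 3*I*√77) - 17981 = -11979 + 3*I*√77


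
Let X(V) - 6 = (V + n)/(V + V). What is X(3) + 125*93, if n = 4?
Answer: 69793/6 ≈ 11632.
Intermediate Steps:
X(V) = 6 + (4 + V)/(2*V) (X(V) = 6 + (V + 4)/(V + V) = 6 + (4 + V)/((2*V)) = 6 + (4 + V)*(1/(2*V)) = 6 + (4 + V)/(2*V))
X(3) + 125*93 = (13/2 + 2/3) + 125*93 = (13/2 + 2*(1/3)) + 11625 = (13/2 + 2/3) + 11625 = 43/6 + 11625 = 69793/6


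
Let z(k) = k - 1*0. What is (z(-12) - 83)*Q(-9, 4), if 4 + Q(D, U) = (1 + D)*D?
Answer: -6460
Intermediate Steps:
Q(D, U) = -4 + D*(1 + D) (Q(D, U) = -4 + (1 + D)*D = -4 + D*(1 + D))
z(k) = k (z(k) = k + 0 = k)
(z(-12) - 83)*Q(-9, 4) = (-12 - 83)*(-4 - 9 + (-9)**2) = -95*(-4 - 9 + 81) = -95*68 = -6460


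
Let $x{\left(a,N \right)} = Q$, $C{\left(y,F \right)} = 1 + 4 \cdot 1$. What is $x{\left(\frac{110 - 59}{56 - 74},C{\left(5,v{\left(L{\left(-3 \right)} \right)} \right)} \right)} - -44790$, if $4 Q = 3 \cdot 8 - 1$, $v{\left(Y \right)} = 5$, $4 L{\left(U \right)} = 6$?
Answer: $\frac{179183}{4} \approx 44796.0$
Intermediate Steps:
$L{\left(U \right)} = \frac{3}{2}$ ($L{\left(U \right)} = \frac{1}{4} \cdot 6 = \frac{3}{2}$)
$C{\left(y,F \right)} = 5$ ($C{\left(y,F \right)} = 1 + 4 = 5$)
$Q = \frac{23}{4}$ ($Q = \frac{3 \cdot 8 - 1}{4} = \frac{24 - 1}{4} = \frac{1}{4} \cdot 23 = \frac{23}{4} \approx 5.75$)
$x{\left(a,N \right)} = \frac{23}{4}$
$x{\left(\frac{110 - 59}{56 - 74},C{\left(5,v{\left(L{\left(-3 \right)} \right)} \right)} \right)} - -44790 = \frac{23}{4} - -44790 = \frac{23}{4} + 44790 = \frac{179183}{4}$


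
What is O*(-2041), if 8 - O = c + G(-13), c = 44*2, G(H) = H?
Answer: 136747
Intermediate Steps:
c = 88
O = -67 (O = 8 - (88 - 13) = 8 - 1*75 = 8 - 75 = -67)
O*(-2041) = -67*(-2041) = 136747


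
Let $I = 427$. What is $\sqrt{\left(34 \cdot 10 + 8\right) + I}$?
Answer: $5 \sqrt{31} \approx 27.839$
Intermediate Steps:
$\sqrt{\left(34 \cdot 10 + 8\right) + I} = \sqrt{\left(34 \cdot 10 + 8\right) + 427} = \sqrt{\left(340 + 8\right) + 427} = \sqrt{348 + 427} = \sqrt{775} = 5 \sqrt{31}$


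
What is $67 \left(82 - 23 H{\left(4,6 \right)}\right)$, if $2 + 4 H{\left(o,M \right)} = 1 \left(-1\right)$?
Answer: $\frac{26599}{4} \approx 6649.8$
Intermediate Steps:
$H{\left(o,M \right)} = - \frac{3}{4}$ ($H{\left(o,M \right)} = - \frac{1}{2} + \frac{1 \left(-1\right)}{4} = - \frac{1}{2} + \frac{1}{4} \left(-1\right) = - \frac{1}{2} - \frac{1}{4} = - \frac{3}{4}$)
$67 \left(82 - 23 H{\left(4,6 \right)}\right) = 67 \left(82 - - \frac{69}{4}\right) = 67 \left(82 + \frac{69}{4}\right) = 67 \cdot \frac{397}{4} = \frac{26599}{4}$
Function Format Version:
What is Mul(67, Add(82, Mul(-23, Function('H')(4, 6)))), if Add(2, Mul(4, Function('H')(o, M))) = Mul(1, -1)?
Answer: Rational(26599, 4) ≈ 6649.8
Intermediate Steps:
Function('H')(o, M) = Rational(-3, 4) (Function('H')(o, M) = Add(Rational(-1, 2), Mul(Rational(1, 4), Mul(1, -1))) = Add(Rational(-1, 2), Mul(Rational(1, 4), -1)) = Add(Rational(-1, 2), Rational(-1, 4)) = Rational(-3, 4))
Mul(67, Add(82, Mul(-23, Function('H')(4, 6)))) = Mul(67, Add(82, Mul(-23, Rational(-3, 4)))) = Mul(67, Add(82, Rational(69, 4))) = Mul(67, Rational(397, 4)) = Rational(26599, 4)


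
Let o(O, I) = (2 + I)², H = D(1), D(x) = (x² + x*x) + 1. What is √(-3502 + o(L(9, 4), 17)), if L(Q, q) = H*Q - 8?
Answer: 3*I*√349 ≈ 56.045*I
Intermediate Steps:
D(x) = 1 + 2*x² (D(x) = (x² + x²) + 1 = 2*x² + 1 = 1 + 2*x²)
H = 3 (H = 1 + 2*1² = 1 + 2*1 = 1 + 2 = 3)
L(Q, q) = -8 + 3*Q (L(Q, q) = 3*Q - 8 = -8 + 3*Q)
√(-3502 + o(L(9, 4), 17)) = √(-3502 + (2 + 17)²) = √(-3502 + 19²) = √(-3502 + 361) = √(-3141) = 3*I*√349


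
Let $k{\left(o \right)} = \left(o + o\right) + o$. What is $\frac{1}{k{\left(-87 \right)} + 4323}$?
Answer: $\frac{1}{4062} \approx 0.00024618$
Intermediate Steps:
$k{\left(o \right)} = 3 o$ ($k{\left(o \right)} = 2 o + o = 3 o$)
$\frac{1}{k{\left(-87 \right)} + 4323} = \frac{1}{3 \left(-87\right) + 4323} = \frac{1}{-261 + 4323} = \frac{1}{4062}$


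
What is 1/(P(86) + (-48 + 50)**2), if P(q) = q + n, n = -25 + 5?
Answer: 1/70 ≈ 0.014286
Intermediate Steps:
n = -20
P(q) = -20 + q (P(q) = q - 20 = -20 + q)
1/(P(86) + (-48 + 50)**2) = 1/((-20 + 86) + (-48 + 50)**2) = 1/(66 + 2**2) = 1/(66 + 4) = 1/70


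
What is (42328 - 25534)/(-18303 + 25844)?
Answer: 16794/7541 ≈ 2.2270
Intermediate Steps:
(42328 - 25534)/(-18303 + 25844) = 16794/7541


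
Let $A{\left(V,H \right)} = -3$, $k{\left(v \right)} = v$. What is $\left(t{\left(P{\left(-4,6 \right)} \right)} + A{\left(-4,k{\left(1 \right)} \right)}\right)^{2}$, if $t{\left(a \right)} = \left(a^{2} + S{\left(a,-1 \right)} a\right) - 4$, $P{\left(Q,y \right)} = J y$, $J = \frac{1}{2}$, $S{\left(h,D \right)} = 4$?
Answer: $196$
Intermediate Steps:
$J = \frac{1}{2} \approx 0.5$
$P{\left(Q,y \right)} = \frac{y}{2}$
$t{\left(a \right)} = -4 + a^{2} + 4 a$ ($t{\left(a \right)} = \left(a^{2} + 4 a\right) - 4 = -4 + a^{2} + 4 a$)
$\left(t{\left(P{\left(-4,6 \right)} \right)} + A{\left(-4,k{\left(1 \right)} \right)}\right)^{2} = \left(\left(-4 + \left(\frac{1}{2} \cdot 6\right)^{2} + 4 \cdot \frac{1}{2} \cdot 6\right) - 3\right)^{2} = \left(\left(-4 + 3^{2} + 4 \cdot 3\right) - 3\right)^{2} = \left(\left(-4 + 9 + 12\right) - 3\right)^{2} = \left(17 - 3\right)^{2} = 14^{2} = 196$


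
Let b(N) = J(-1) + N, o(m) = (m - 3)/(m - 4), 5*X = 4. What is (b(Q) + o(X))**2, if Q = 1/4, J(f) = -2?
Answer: 289/256 ≈ 1.1289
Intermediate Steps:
X = 4/5 (X = (1/5)*4 = 4/5 ≈ 0.80000)
o(m) = (-3 + m)/(-4 + m)
Q = 1/4 ≈ 0.25000
b(N) = -2 + N
(b(Q) + o(X))**2 = ((-2 + 1/4) + (-3 + 4/5)/(-4 + 4/5))**2 = (-7/4 - 11/5/(-16/5))**2 = (-7/4 - 5/16*(-11/5))**2 = (-7/4 + 11/16)**2 = (-17/16)**2 = 289/256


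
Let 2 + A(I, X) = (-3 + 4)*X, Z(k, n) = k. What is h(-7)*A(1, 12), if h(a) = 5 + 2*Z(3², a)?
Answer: 230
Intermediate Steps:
h(a) = 23 (h(a) = 5 + 2*3² = 5 + 2*9 = 5 + 18 = 23)
A(I, X) = -2 + X (A(I, X) = -2 + (-3 + 4)*X = -2 + 1*X = -2 + X)
h(-7)*A(1, 12) = 23*(-2 + 12) = 23*10 = 230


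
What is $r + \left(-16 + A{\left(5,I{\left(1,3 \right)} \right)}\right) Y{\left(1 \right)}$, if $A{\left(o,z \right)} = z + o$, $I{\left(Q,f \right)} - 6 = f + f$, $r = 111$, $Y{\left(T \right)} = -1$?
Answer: $110$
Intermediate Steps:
$I{\left(Q,f \right)} = 6 + 2 f$ ($I{\left(Q,f \right)} = 6 + \left(f + f\right) = 6 + 2 f$)
$A{\left(o,z \right)} = o + z$
$r + \left(-16 + A{\left(5,I{\left(1,3 \right)} \right)}\right) Y{\left(1 \right)} = 111 + \left(-16 + \left(5 + \left(6 + 2 \cdot 3\right)\right)\right) \left(-1\right) = 111 + \left(-16 + \left(5 + \left(6 + 6\right)\right)\right) \left(-1\right) = 111 + \left(-16 + \left(5 + 12\right)\right) \left(-1\right) = 111 + \left(-16 + 17\right) \left(-1\right) = 111 + 1 \left(-1\right) = 111 - 1 = 110$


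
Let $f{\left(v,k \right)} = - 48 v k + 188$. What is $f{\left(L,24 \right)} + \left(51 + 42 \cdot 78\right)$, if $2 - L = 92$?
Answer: $107195$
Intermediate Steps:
$L = -90$ ($L = 2 - 92 = -90$)
$f{\left(v,k \right)} = 188 - 48 k v$ ($f{\left(v,k \right)} = - 48 k v + 188 = 188 - 48 k v$)
$f{\left(L,24 \right)} + \left(51 + 42 \cdot 78\right) = \left(188 - 1152 \left(-90\right)\right) + \left(51 + 42 \cdot 78\right) = \left(188 + 103680\right) + \left(51 + 3276\right) = 103868 + 3327 = 107195$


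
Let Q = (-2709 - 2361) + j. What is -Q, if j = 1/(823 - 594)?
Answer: 1161029/229 ≈ 5070.0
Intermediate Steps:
j = 1/229 ≈ 0.0043668
Q = -1161029/229 (Q = (-2709 - 2361) + 1/229 = -5070 + 1/229 = -1161029/229 ≈ -5070.0)
-Q = -1*(-1161029/229) = 1161029/229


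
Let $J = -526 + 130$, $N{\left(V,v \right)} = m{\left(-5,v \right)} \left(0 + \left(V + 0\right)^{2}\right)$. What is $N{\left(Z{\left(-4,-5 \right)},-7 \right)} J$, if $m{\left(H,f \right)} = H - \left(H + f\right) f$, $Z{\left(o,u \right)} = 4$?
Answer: $563904$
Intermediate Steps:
$m{\left(H,f \right)} = H - f \left(H + f\right)$
$N{\left(V,v \right)} = V^{2} \left(-5 - v^{2} + 5 v\right)$ ($N{\left(V,v \right)} = \left(-5 - v^{2} - - 5 v\right) \left(0 + \left(V + 0\right)^{2}\right) = \left(-5 - v^{2} + 5 v\right) \left(0 + V^{2}\right) = \left(-5 - v^{2} + 5 v\right) V^{2} = V^{2} \left(-5 - v^{2} + 5 v\right)$)
$J = -396$
$N{\left(Z{\left(-4,-5 \right)},-7 \right)} J = 4^{2} \left(-5 - \left(-7\right)^{2} + 5 \left(-7\right)\right) \left(-396\right) = 16 \left(-5 - 49 - 35\right) \left(-396\right) = 16 \left(-89\right) \left(-396\right) = \left(-1424\right) \left(-396\right) = 563904$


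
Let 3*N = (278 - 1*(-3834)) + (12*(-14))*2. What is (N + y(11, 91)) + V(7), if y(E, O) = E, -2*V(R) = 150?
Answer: 3584/3 ≈ 1194.7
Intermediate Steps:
V(R) = -75 (V(R) = -1/2*150 = -75)
N = 3776/3 (N = ((278 - 1*(-3834)) + (12*(-14))*2)/3 = ((278 + 3834) - 168*2)/3 = (4112 - 336)/3 = (1/3)*3776 = 3776/3 ≈ 1258.7)
(N + y(11, 91)) + V(7) = (3776/3 + 11) - 75 = 3809/3 - 75 = 3584/3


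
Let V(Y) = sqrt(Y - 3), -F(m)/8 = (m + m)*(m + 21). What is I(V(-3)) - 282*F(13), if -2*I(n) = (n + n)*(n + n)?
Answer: 1994316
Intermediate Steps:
F(m) = -16*m*(21 + m) (F(m) = -8*(m + m)*(m + 21) = -8*2*m*(21 + m) = -16*m*(21 + m))
V(Y) = sqrt(-3 + Y)
I(n) = -2*n**2 (I(n) = -(n + n)*(n + n)/2 = -2*n*2*n/2 = -2*n**2)
I(V(-3)) - 282*F(13) = -2*(sqrt(-3 - 3))**2 - (-4512)*13*(21 + 13) = -2*(sqrt(-6))**2 - (-4512)*13*34 = -2*(I*sqrt(6))**2 - 282*(-7072) = -2*(-6) + 1994304 = 12 + 1994304 = 1994316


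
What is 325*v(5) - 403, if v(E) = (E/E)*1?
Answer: -78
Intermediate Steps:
v(E) = 1 (v(E) = 1*1 = 1)
325*v(5) - 403 = 325*1 - 403 = 325 - 403 = -78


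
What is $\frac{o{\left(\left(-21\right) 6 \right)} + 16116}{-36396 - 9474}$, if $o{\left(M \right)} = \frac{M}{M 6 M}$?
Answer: $- \frac{2436739}{6935544} \approx -0.35134$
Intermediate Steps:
$o{\left(M \right)} = \frac{1}{6 M}$ ($o{\left(M \right)} = \frac{M}{6 M M} = \frac{M}{6 M^{2}} = M \frac{1}{6 M^{2}} = \frac{1}{6 M}$)
$\frac{o{\left(\left(-21\right) 6 \right)} + 16116}{-36396 - 9474} = \frac{\frac{1}{6 \left(\left(-21\right) 6\right)} + 16116}{-36396 - 9474} = \frac{\frac{1}{6 \left(-126\right)} + 16116}{-45870} = \left(\frac{1}{6} \left(- \frac{1}{126}\right) + 16116\right) \left(- \frac{1}{45870}\right) = \left(- \frac{1}{756} + 16116\right) \left(- \frac{1}{45870}\right) = \frac{12183695}{756} \left(- \frac{1}{45870}\right) = - \frac{2436739}{6935544}$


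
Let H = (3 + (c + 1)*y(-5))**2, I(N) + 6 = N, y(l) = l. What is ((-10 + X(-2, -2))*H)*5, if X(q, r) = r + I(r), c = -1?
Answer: -900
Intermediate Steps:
I(N) = -6 + N
X(q, r) = -6 + 2*r (X(q, r) = r + (-6 + r) = -6 + 2*r)
H = 9 (H = (3 + (-1 + 1)*(-5))**2 = (3 + 0*(-5))**2 = (3 + 0)**2 = 3**2 = 9)
((-10 + X(-2, -2))*H)*5 = ((-10 + (-6 + 2*(-2)))*9)*5 = ((-10 + (-6 - 4))*9)*5 = ((-10 - 10)*9)*5 = -20*9*5 = -180*5 = -900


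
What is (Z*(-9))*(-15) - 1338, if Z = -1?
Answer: -1473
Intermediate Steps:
(Z*(-9))*(-15) - 1338 = -1*(-9)*(-15) - 1338 = 9*(-15) - 1338 = -135 - 1338 = -1473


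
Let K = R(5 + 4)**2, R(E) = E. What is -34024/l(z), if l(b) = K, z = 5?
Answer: -34024/81 ≈ -420.05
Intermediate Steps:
K = 81 (K = (5 + 4)**2 = 9**2 = 81)
l(b) = 81
-34024/l(z) = -34024/81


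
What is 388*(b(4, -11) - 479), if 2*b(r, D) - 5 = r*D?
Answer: -193418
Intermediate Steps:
b(r, D) = 5/2 + D*r/2 (b(r, D) = 5/2 + (r*D)/2 = 5/2 + (D*r)/2 = 5/2 + D*r/2)
388*(b(4, -11) - 479) = 388*((5/2 + (1/2)*(-11)*4) - 479) = 388*((5/2 - 22) - 479) = 388*(-39/2 - 479) = 388*(-997/2) = -193418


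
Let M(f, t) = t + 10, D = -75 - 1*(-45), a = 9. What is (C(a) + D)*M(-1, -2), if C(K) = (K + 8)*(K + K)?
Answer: 2208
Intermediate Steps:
C(K) = 2*K*(8 + K) (C(K) = (8 + K)*(2*K) = 2*K*(8 + K))
D = -30 (D = -75 + 45 = -30)
M(f, t) = 10 + t
(C(a) + D)*M(-1, -2) = (2*9*(8 + 9) - 30)*(10 - 2) = (2*9*17 - 30)*8 = (306 - 30)*8 = 276*8 = 2208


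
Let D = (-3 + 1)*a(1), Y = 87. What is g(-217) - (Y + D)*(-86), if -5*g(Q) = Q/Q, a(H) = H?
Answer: 36549/5 ≈ 7309.8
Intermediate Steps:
g(Q) = -⅕ (g(Q) = -Q/(5*Q) = -⅕*1 = -⅕)
D = -2 (D = (-3 + 1)*1 = -2*1 = -2)
g(-217) - (Y + D)*(-86) = -⅕ - (87 - 2)*(-86) = -⅕ - 85*(-86) = -⅕ - 1*(-7310) = -⅕ + 7310 = 36549/5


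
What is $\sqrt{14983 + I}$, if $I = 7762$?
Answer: $\sqrt{22745} \approx 150.81$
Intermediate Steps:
$\sqrt{14983 + I} = \sqrt{14983 + 7762} = \sqrt{22745}$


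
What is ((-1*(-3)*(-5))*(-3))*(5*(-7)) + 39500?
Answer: 37925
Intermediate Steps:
((-1*(-3)*(-5))*(-3))*(5*(-7)) + 39500 = ((3*(-5))*(-3))*(-35) + 39500 = -15*(-3)*(-35) + 39500 = 45*(-35) + 39500 = -1575 + 39500 = 37925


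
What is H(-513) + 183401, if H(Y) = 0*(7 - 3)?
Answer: 183401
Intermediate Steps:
H(Y) = 0 (H(Y) = 0*4 = 0)
H(-513) + 183401 = 0 + 183401 = 183401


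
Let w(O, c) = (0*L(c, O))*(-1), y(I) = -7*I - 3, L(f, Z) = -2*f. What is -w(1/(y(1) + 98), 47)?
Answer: 0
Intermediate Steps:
y(I) = -3 - 7*I
w(O, c) = 0 (w(O, c) = (0*(-2*c))*(-1) = 0*(-1) = 0)
-w(1/(y(1) + 98), 47) = -1*0 = 0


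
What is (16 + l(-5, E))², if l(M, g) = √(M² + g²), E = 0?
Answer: 441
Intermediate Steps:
(16 + l(-5, E))² = (16 + √((-5)² + 0²))² = (16 + √(25 + 0))² = (16 + √25)² = (16 + 5)² = 21² = 441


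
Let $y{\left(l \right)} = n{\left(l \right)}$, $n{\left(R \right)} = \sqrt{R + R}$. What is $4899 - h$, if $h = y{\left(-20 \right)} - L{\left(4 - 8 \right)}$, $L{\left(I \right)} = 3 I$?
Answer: $4887 - 2 i \sqrt{10} \approx 4887.0 - 6.3246 i$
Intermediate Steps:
$n{\left(R \right)} = \sqrt{2} \sqrt{R}$ ($n{\left(R \right)} = \sqrt{2 R} = \sqrt{2} \sqrt{R}$)
$y{\left(l \right)} = \sqrt{2} \sqrt{l}$
$h = 12 + 2 i \sqrt{10}$ ($h = \sqrt{2} \sqrt{-20} - 3 \left(4 - 8\right) = \sqrt{2} \cdot 2 i \sqrt{5} - 3 \left(4 - 8\right) = 2 i \sqrt{10} - 3 \left(-4\right) = 2 i \sqrt{10} - -12 = 2 i \sqrt{10} + 12 = 12 + 2 i \sqrt{10} \approx 12.0 + 6.3246 i$)
$4899 - h = 4899 - \left(12 + 2 i \sqrt{10}\right) = 4887 - 2 i \sqrt{10}$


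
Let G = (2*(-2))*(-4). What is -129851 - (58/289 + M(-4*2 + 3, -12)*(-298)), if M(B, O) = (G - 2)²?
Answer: -20647085/289 ≈ -71443.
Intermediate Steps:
G = 16 (G = -4*(-4) = 16)
M(B, O) = 196 (M(B, O) = (16 - 2)² = 14² = 196)
-129851 - (58/289 + M(-4*2 + 3, -12)*(-298)) = -129851 - (58/289 + 196*(-298)) = -129851 - (58*(1/289) - 58408) = -129851 - (58/289 - 58408) = -129851 - 1*(-16879854/289) = -129851 + 16879854/289 = -20647085/289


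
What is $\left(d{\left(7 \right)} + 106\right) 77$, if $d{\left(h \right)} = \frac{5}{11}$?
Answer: $8197$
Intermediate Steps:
$d{\left(h \right)} = \frac{5}{11}$ ($d{\left(h \right)} = 5 \cdot \frac{1}{11} = \frac{5}{11}$)
$\left(d{\left(7 \right)} + 106\right) 77 = \left(\frac{5}{11} + 106\right) 77 = \frac{1171}{11} \cdot 77 = 8197$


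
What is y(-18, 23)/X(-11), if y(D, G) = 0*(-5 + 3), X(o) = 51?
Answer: 0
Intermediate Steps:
y(D, G) = 0 (y(D, G) = 0*(-2) = 0)
y(-18, 23)/X(-11) = 0/51 = 0*(1/51) = 0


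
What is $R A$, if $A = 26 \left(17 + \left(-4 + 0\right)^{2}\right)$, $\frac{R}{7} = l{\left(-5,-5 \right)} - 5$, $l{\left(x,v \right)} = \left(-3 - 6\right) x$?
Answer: $240240$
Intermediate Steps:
$l{\left(x,v \right)} = - 9 x$ ($l{\left(x,v \right)} = \left(-3 - 6\right) x = - 9 x$)
$R = 280$ ($R = 7 \left(\left(-9\right) \left(-5\right) - 5\right) = 7 \left(45 - 5\right) = 7 \cdot 40 = 280$)
$A = 858$ ($A = 26 \left(17 + \left(-4\right)^{2}\right) = 26 \left(17 + 16\right) = 26 \cdot 33 = 858$)
$R A = 280 \cdot 858 = 240240$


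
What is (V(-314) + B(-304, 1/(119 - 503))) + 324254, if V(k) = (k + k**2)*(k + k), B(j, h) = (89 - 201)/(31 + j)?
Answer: -2394476822/39 ≈ -6.1397e+7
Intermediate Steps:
B(j, h) = -112/(31 + j)
V(k) = 2*k*(k + k**2) (V(k) = (k + k**2)*(2*k) = 2*k*(k + k**2))
(V(-314) + B(-304, 1/(119 - 503))) + 324254 = (2*(-314)**2*(1 - 314) - 112/(31 - 304)) + 324254 = (2*98596*(-313) - 112/(-273)) + 324254 = (-61721096 - 112*(-1/273)) + 324254 = (-61721096 + 16/39) + 324254 = -2407122728/39 + 324254 = -2394476822/39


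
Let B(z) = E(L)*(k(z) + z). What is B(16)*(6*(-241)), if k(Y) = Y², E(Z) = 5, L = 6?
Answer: -1966560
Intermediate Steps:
B(z) = 5*z + 5*z² (B(z) = 5*(z² + z) = 5*(z + z²) = 5*z + 5*z²)
B(16)*(6*(-241)) = (5*16*(1 + 16))*(6*(-241)) = (5*16*17)*(-1446) = 1360*(-1446) = -1966560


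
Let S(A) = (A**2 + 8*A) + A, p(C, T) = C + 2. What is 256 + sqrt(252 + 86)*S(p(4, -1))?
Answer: 256 + 1170*sqrt(2) ≈ 1910.6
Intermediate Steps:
p(C, T) = 2 + C
S(A) = A**2 + 9*A
256 + sqrt(252 + 86)*S(p(4, -1)) = 256 + sqrt(252 + 86)*((2 + 4)*(9 + (2 + 4))) = 256 + sqrt(338)*(6*(9 + 6)) = 256 + (13*sqrt(2))*(6*15) = 256 + (13*sqrt(2))*90 = 256 + 1170*sqrt(2)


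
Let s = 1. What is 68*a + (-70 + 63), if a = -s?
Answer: -75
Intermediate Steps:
a = -1 (a = -1*1 = -1)
68*a + (-70 + 63) = 68*(-1) + (-70 + 63) = -68 - 7 = -75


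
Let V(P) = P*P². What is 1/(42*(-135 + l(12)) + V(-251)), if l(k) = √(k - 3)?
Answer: -1/15818795 ≈ -6.3216e-8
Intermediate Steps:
l(k) = √(-3 + k)
V(P) = P³
1/(42*(-135 + l(12)) + V(-251)) = 1/(42*(-135 + √(-3 + 12)) + (-251)³) = 1/(42*(-135 + √9) - 15813251) = 1/(42*(-135 + 3) - 15813251) = 1/(42*(-132) - 15813251) = 1/(-5544 - 15813251) = 1/(-15818795) = -1/15818795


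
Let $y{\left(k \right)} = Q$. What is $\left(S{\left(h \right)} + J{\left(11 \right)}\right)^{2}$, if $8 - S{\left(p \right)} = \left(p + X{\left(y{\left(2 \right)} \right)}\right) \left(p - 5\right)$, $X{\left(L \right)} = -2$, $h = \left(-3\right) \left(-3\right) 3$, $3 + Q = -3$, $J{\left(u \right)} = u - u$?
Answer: $293764$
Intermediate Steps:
$J{\left(u \right)} = 0$
$Q = -6$ ($Q = -3 - 3 = -6$)
$y{\left(k \right)} = -6$
$h = 27$ ($h = 9 \cdot 3 = 27$)
$S{\left(p \right)} = 8 - \left(-5 + p\right) \left(-2 + p\right)$ ($S{\left(p \right)} = 8 - \left(p - 2\right) \left(p - 5\right) = 8 - \left(-2 + p\right) \left(-5 + p\right) = 8 - \left(-5 + p\right) \left(-2 + p\right)$)
$\left(S{\left(h \right)} + J{\left(11 \right)}\right)^{2} = \left(\left(-2 - 27^{2} + 7 \cdot 27\right) + 0\right)^{2} = \left(\left(-2 - 729 + 189\right) + 0\right)^{2} = \left(-542 + 0\right)^{2} = \left(-542\right)^{2} = 293764$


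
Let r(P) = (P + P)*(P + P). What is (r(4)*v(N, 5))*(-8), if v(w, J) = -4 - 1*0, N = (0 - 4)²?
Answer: 2048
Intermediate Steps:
r(P) = 4*P² (r(P) = (2*P)*(2*P) = 4*P²)
N = 16 (N = (-4)² = 16)
v(w, J) = -4 (v(w, J) = -4 + 0 = -4)
(r(4)*v(N, 5))*(-8) = ((4*4²)*(-4))*(-8) = ((4*16)*(-4))*(-8) = (64*(-4))*(-8) = -256*(-8) = 2048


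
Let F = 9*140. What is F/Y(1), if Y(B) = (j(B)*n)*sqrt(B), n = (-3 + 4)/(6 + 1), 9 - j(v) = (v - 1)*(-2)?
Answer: 980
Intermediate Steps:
j(v) = 7 + 2*v (j(v) = 9 - (v - 1)*(-2) = 9 - (-1 + v)*(-2) = 9 - (2 - 2*v) = 9 + (-2 + 2*v) = 7 + 2*v)
F = 1260
n = 1/7 ≈ 0.14286
Y(B) = sqrt(B)*(1 + 2*B/7) (Y(B) = ((7 + 2*B)*(1/7))*sqrt(B) = (1 + 2*B/7)*sqrt(B) = sqrt(B)*(1 + 2*B/7))
F/Y(1) = 1260/((sqrt(1)*(7 + 2*1)/7)) = 1260/(((1/7)*1*(7 + 2))) = 1260/(((1/7)*1*9)) = 1260/(9/7) = 1260*(7/9) = 980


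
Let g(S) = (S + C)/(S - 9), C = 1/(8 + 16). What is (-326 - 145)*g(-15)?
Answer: -56363/192 ≈ -293.56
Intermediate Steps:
C = 1/24 ≈ 0.041667
g(S) = (1/24 + S)/(-9 + S) (g(S) = (S + 1/24)/(S - 9) = (1/24 + S)/(-9 + S))
(-326 - 145)*g(-15) = (-326 - 145)*((1/24 - 15)/(-9 - 15)) = -471*(-359)/((-24)*24) = -(-157)*(-359)/(8*24) = -471*359/576 = -56363/192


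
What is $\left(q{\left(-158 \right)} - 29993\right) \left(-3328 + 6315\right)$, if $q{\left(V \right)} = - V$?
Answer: $-89117145$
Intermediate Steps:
$\left(q{\left(-158 \right)} - 29993\right) \left(-3328 + 6315\right) = \left(\left(-1\right) \left(-158\right) - 29993\right) \left(-3328 + 6315\right) = \left(158 - 29993\right) 2987 = \left(-29835\right) 2987 = -89117145$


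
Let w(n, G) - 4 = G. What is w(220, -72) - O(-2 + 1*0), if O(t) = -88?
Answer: 20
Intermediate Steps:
w(n, G) = 4 + G
w(220, -72) - O(-2 + 1*0) = (4 - 72) - 1*(-88) = -68 + 88 = 20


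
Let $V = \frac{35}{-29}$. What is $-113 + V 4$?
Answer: $- \frac{3417}{29} \approx -117.83$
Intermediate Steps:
$V = - \frac{35}{29}$ ($V = 35 \left(- \frac{1}{29}\right) = - \frac{35}{29} \approx -1.2069$)
$-113 + V 4 = -113 - \frac{140}{29} = - \frac{3417}{29}$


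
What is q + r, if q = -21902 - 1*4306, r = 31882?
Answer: 5674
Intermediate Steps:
q = -26208 (q = -21902 - 4306 = -26208)
q + r = -26208 + 31882 = 5674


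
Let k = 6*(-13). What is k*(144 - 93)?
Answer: -3978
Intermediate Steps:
k = -78
k*(144 - 93) = -78*(144 - 93) = -78*51 = -3978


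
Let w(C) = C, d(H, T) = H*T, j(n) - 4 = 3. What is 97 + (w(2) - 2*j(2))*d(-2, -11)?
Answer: -167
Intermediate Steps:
j(n) = 7 (j(n) = 4 + 3 = 7)
97 + (w(2) - 2*j(2))*d(-2, -11) = 97 + (2 - 2*7)*(-2*(-11)) = 97 + (2 - 14)*22 = 97 - 12*22 = 97 - 264 = -167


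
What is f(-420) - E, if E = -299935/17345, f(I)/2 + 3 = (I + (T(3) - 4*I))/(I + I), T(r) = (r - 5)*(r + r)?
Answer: 1010279/121415 ≈ 8.3209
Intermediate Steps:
T(r) = 2*r*(-5 + r) (T(r) = (-5 + r)*(2*r) = 2*r*(-5 + r))
f(I) = -6 + (-12 - 3*I)/I (f(I) = -6 + 2*((I + (2*3*(-5 + 3) - 4*I))/(I + I)) = -6 + 2*((I + (2*3*(-2) - 4*I))/((2*I))) = -6 + 2*((I + (-12 - 4*I))*(1/(2*I))) = -6 + 2*((-12 - 3*I)*(1/(2*I))) = -6 + 2*((-12 - 3*I)/(2*I)) = -6 + (-12 - 3*I)/I)
E = -59987/3469 (E = -299935*1/17345 = -59987/3469 ≈ -17.292)
f(-420) - E = (-9 - 12/(-420)) - 1*(-59987/3469) = (-9 - 12*(-1/420)) + 59987/3469 = (-9 + 1/35) + 59987/3469 = -314/35 + 59987/3469 = 1010279/121415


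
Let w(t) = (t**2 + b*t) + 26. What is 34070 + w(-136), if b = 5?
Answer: 51912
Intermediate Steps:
w(t) = 26 + t**2 + 5*t (w(t) = (t**2 + 5*t) + 26 = 26 + t**2 + 5*t)
34070 + w(-136) = 34070 + (26 + (-136)**2 + 5*(-136)) = 34070 + (26 + 18496 - 680) = 34070 + 17842 = 51912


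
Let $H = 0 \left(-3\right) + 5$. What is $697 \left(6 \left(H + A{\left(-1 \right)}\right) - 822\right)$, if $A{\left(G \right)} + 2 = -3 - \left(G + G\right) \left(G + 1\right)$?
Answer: $-572934$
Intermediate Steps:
$H = 5$ ($H = 0 + 5 = 5$)
$A{\left(G \right)} = -5 - 2 G \left(1 + G\right)$ ($A{\left(G \right)} = -2 - \left(3 + \left(G + G\right) \left(G + 1\right)\right) = -2 - \left(3 + 2 G \left(1 + G\right)\right) = -5 - 2 G \left(1 + G\right)$)
$697 \left(6 \left(H + A{\left(-1 \right)}\right) - 822\right) = 697 \left(6 \left(5 - \left(3 + 2\right)\right) - 822\right) = 697 \left(6 \left(5 - 5\right) - 822\right) = 697 \left(6 \cdot 0 - 822\right) = 697 \left(0 - 822\right) = 697 \left(-822\right) = -572934$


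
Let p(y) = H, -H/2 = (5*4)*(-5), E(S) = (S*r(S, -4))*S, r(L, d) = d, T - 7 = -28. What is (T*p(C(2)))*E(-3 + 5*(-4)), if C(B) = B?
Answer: 8887200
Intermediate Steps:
T = -21 (T = 7 - 28 = -21)
E(S) = -4*S**2 (E(S) = (S*(-4))*S = (-4*S)*S = -4*S**2)
H = 200 (H = -2*5*4*(-5) = -40*(-5) = -2*(-100) = 200)
p(y) = 200
(T*p(C(2)))*E(-3 + 5*(-4)) = (-21*200)*(-4*(-3 + 5*(-4))**2) = -(-16800)*(-3 - 20)**2 = -(-16800)*(-23)**2 = -(-16800)*529 = -4200*(-2116) = 8887200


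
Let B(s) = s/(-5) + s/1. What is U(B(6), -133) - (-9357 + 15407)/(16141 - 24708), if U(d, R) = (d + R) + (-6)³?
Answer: -14713557/42835 ≈ -343.49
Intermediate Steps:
B(s) = 4*s/5 (B(s) = s*(-⅕) + s*1 = -s/5 + s = 4*s/5)
U(d, R) = -216 + R + d (U(d, R) = (R + d) - 216 = -216 + R + d)
U(B(6), -133) - (-9357 + 15407)/(16141 - 24708) = (-216 - 133 + (⅘)*6) - (-9357 + 15407)/(16141 - 24708) = (-216 - 133 + 24/5) - 6050/(-8567) = -1721/5 - 6050*(-1)/8567 = -1721/5 - 1*(-6050/8567) = -1721/5 + 6050/8567 = -14713557/42835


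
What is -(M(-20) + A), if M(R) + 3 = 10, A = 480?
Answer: -487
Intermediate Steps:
M(R) = 7 (M(R) = -3 + 10 = 7)
-(M(-20) + A) = -(7 + 480) = -1*487 = -487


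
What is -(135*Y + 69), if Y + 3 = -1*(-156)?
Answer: -20724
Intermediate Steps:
Y = 153 (Y = -3 - 1*(-156) = -3 + 156 = 153)
-(135*Y + 69) = -(135*153 + 69) = -(20655 + 69) = -1*20724 = -20724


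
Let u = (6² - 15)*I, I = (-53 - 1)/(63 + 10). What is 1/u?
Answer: -73/1134 ≈ -0.064374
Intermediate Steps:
I = -54/73 ≈ -0.73973
u = -1134/73 (u = (6² - 15)*(-54/73) = (36 - 15)*(-54/73) = 21*(-54/73) = -1134/73 ≈ -15.534)
1/u = 1/(-1134/73) = -73/1134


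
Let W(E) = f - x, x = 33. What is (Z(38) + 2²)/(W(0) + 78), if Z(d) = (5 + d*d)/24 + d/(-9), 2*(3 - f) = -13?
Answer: 4331/3924 ≈ 1.1037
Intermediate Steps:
f = 19/2 (f = 3 - ½*(-13) = 3 + 13/2 = 19/2 ≈ 9.5000)
W(E) = -47/2 (W(E) = 19/2 - 1*33 = 19/2 - 33 = -47/2)
Z(d) = 5/24 - d/9 + d²/24 (Z(d) = (5 + d²)*(1/24) + d*(-⅑) = (5/24 + d²/24) - d/9 = 5/24 - d/9 + d²/24)
(Z(38) + 2²)/(W(0) + 78) = ((5/24 - ⅑*38 + (1/24)*38²) + 2²)/(-47/2 + 78) = ((5/24 - 38/9 + (1/24)*1444) + 4)/(109/2) = ((5/24 - 38/9 + 361/6) + 4)*(2/109) = (4043/72 + 4)*(2/109) = (4331/72)*(2/109) = 4331/3924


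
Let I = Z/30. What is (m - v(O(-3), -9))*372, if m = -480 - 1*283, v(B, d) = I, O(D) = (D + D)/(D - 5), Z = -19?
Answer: -1418002/5 ≈ -2.8360e+5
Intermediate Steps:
O(D) = 2*D/(-5 + D) (O(D) = (2*D)/(-5 + D) = 2*D/(-5 + D))
I = -19/30 ≈ -0.63333
v(B, d) = -19/30
m = -763 (m = -480 - 283 = -763)
(m - v(O(-3), -9))*372 = (-763 - 1*(-19/30))*372 = (-763 + 19/30)*372 = -22871/30*372 = -1418002/5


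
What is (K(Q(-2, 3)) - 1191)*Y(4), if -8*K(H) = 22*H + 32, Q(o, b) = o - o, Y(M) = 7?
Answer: -8365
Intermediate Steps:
Q(o, b) = 0
K(H) = -4 - 11*H/4 (K(H) = -(22*H + 32)/8 = -(32 + 22*H)/8 = -4 - 11*H/4)
(K(Q(-2, 3)) - 1191)*Y(4) = ((-4 - 11/4*0) - 1191)*7 = ((-4 + 0) - 1191)*7 = (-4 - 1191)*7 = -1195*7 = -8365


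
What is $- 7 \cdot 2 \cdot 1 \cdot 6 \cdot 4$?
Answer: $-336$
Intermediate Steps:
$- 7 \cdot 2 \cdot 1 \cdot 6 \cdot 4 = - 7 \cdot 2 \cdot 6 \cdot 4 = \left(-7\right) 12 \cdot 4 = \left(-84\right) 4 = -336$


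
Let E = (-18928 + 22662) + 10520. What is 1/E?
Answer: 1/14254 ≈ 7.0156e-5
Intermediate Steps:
E = 14254 (E = 3734 + 10520 = 14254)
1/E = 1/14254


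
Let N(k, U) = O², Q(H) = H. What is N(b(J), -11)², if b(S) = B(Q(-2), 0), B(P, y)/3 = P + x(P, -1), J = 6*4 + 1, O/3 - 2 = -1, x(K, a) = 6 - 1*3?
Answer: 81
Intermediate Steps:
x(K, a) = 3 (x(K, a) = 6 - 3 = 3)
O = 3 (O = 6 + 3*(-1) = 6 - 3 = 3)
J = 25 (J = 24 + 1 = 25)
B(P, y) = 9 + 3*P (B(P, y) = 3*(P + 3) = 3*(3 + P) = 9 + 3*P)
b(S) = 3 (b(S) = 9 + 3*(-2) = 9 - 6 = 3)
N(k, U) = 9 (N(k, U) = 3² = 9)
N(b(J), -11)² = 9² = 81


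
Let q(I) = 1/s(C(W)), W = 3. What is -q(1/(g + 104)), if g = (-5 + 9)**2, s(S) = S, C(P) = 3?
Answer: -1/3 ≈ -0.33333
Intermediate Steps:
g = 16 (g = 4**2 = 16)
q(I) = 1/3
-q(1/(g + 104)) = -1*1/3 = -1/3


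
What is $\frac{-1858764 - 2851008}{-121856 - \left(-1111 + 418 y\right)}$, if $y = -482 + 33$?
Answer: $- \frac{4709772}{66937} \approx -70.361$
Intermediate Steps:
$y = -449$
$\frac{-1858764 - 2851008}{-121856 - \left(-1111 + 418 y\right)} = \frac{-1858764 - 2851008}{-121856 + \left(\left(-418\right) \left(-449\right) + 1111\right)} = - \frac{4709772}{-121856 + \left(187682 + 1111\right)} = - \frac{4709772}{-121856 + 188793} = - \frac{4709772}{66937}$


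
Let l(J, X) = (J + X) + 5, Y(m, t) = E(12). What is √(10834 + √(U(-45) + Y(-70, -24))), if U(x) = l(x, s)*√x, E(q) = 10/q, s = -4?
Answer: √(390024 + 6*√6*√(5 - 792*I*√5))/6 ≈ 104.14 - 0.058242*I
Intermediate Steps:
Y(m, t) = ⅚ (Y(m, t) = 10/12 = 10*(1/12) = ⅚)
l(J, X) = 5 + J + X
U(x) = √x*(1 + x) (U(x) = (5 + x - 4)*√x = (1 + x)*√x = √x*(1 + x))
√(10834 + √(U(-45) + Y(-70, -24))) = √(10834 + √(√(-45)*(1 - 45) + ⅚)) = √(10834 + √((3*I*√5)*(-44) + ⅚)) = √(10834 + √(-132*I*√5 + ⅚)) = √(10834 + √(⅚ - 132*I*√5))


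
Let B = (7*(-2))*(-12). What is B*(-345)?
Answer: -57960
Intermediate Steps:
B = 168 (B = -14*(-12) = 168)
B*(-345) = 168*(-345) = -57960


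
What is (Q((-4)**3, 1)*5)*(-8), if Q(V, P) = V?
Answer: 2560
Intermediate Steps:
(Q((-4)**3, 1)*5)*(-8) = ((-4)**3*5)*(-8) = -64*5*(-8) = -320*(-8) = 2560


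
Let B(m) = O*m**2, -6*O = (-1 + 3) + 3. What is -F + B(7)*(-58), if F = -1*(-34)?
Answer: 7003/3 ≈ 2334.3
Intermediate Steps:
O = -5/6 (O = -((-1 + 3) + 3)/6 = -(2 + 3)/6 = -1/6*5 = -5/6 ≈ -0.83333)
F = 34
B(m) = -5*m**2/6
-F + B(7)*(-58) = -1*34 - 5/6*7**2*(-58) = -34 - 5/6*49*(-58) = -34 - 245/6*(-58) = -34 + 7105/3 = 7003/3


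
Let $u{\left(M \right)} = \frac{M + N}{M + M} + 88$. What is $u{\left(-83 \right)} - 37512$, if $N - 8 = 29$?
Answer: $- \frac{3106169}{83} \approx -37424.0$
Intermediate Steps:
$N = 37$ ($N = 8 + 29 = 37$)
$u{\left(M \right)} = 88 + \frac{37 + M}{2 M}$ ($u{\left(M \right)} = \frac{M + 37}{M + M} + 88 = \frac{37 + M}{2 M} + 88 = 88 + \frac{37 + M}{2 M}$)
$u{\left(-83 \right)} - 37512 = \frac{37 + 177 \left(-83\right)}{2 \left(-83\right)} - 37512 = \frac{1}{2} \left(- \frac{1}{83}\right) \left(37 - 14691\right) - 37512 = \frac{1}{2} \left(- \frac{1}{83}\right) \left(-14654\right) - 37512 = \frac{7327}{83} - 37512 = - \frac{3106169}{83}$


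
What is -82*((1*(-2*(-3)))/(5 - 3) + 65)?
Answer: -5576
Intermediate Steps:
-82*((1*(-2*(-3)))/(5 - 3) + 65) = -82*((1*6)/2 + 65) = -82*(6*(½) + 65) = -82*(3 + 65) = -82*68 = -5576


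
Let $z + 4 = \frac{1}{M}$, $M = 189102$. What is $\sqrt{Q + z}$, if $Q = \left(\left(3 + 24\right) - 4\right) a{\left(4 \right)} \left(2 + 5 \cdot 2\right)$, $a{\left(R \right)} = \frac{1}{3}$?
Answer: $\frac{\sqrt{3146842032654}}{189102} \approx 9.3808$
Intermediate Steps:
$a{\left(R \right)} = \frac{1}{3}$
$z = - \frac{756407}{189102}$ ($z = -4 + \frac{1}{189102} = - \frac{756407}{189102} \approx -4.0$)
$Q = 92$ ($Q = \left(\left(3 + 24\right) - 4\right) \frac{1}{3} \left(2 + 5 \cdot 2\right) = \left(27 - 4\right) \frac{1}{3} \left(2 + 10\right) = 23 \cdot \frac{1}{3} \cdot 12 = \frac{23}{3} \cdot 12 = 92$)
$\sqrt{Q + z} = \sqrt{92 - \frac{756407}{189102}} = \sqrt{\frac{16640977}{189102}} = \frac{\sqrt{3146842032654}}{189102}$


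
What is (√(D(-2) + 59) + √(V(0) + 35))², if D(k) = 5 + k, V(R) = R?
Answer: 97 + 2*√2170 ≈ 190.17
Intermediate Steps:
(√(D(-2) + 59) + √(V(0) + 35))² = (√((5 - 2) + 59) + √(0 + 35))² = (√(3 + 59) + √35)² = (√62 + √35)² = (√35 + √62)²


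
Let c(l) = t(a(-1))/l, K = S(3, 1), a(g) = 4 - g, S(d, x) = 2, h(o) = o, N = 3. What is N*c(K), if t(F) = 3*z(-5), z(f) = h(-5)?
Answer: -45/2 ≈ -22.500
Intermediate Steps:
z(f) = -5
t(F) = -15 (t(F) = 3*(-5) = -15)
K = 2
c(l) = -15/l
N*c(K) = 3*(-15/2) = -45/2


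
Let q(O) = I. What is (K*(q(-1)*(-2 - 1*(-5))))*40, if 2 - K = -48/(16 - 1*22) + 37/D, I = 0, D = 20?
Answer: 0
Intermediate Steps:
q(O) = 0
K = -157/20 (K = 2 - (-48/(16 - 1*22) + 37/20) = 2 - (-48/(16 - 22) + 37*(1/20)) = 2 - (-48/(-6) + 37/20) = 2 - (-48*(-⅙) + 37/20) = 2 - (8 + 37/20) = 2 - 1*197/20 = 2 - 197/20 = -157/20 ≈ -7.8500)
(K*(q(-1)*(-2 - 1*(-5))))*40 = -0*(-2 - 1*(-5))*40 = -0*(-2 + 5)*40 = -0*3*40 = -157/20*0*40 = 0*40 = 0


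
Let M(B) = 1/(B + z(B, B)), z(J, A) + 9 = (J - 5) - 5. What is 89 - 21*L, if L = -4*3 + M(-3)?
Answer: 8546/25 ≈ 341.84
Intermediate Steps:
z(J, A) = -19 + J (z(J, A) = -9 + ((J - 5) - 5) = -9 + ((-5 + J) - 5) = -9 + (-10 + J) = -19 + J)
M(B) = 1/(-19 + 2*B) (M(B) = 1/(B + (-19 + B)) = 1/(-19 + 2*B))
L = -301/25 (L = -4*3 + 1/(-19 + 2*(-3)) = -12 + 1/(-19 - 6) = -12 + 1/(-25) = -12 - 1/25 = -301/25 ≈ -12.040)
89 - 21*L = 89 - 21*(-301/25) = 89 + 6321/25 = 8546/25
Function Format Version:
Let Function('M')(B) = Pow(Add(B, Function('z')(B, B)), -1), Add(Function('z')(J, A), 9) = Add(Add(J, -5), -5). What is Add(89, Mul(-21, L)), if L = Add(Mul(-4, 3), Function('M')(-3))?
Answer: Rational(8546, 25) ≈ 341.84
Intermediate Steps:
Function('z')(J, A) = Add(-19, J) (Function('z')(J, A) = Add(-9, Add(Add(J, -5), -5)) = Add(-9, Add(Add(-5, J), -5)) = Add(-9, Add(-10, J)) = Add(-19, J))
Function('M')(B) = Pow(Add(-19, Mul(2, B)), -1) (Function('M')(B) = Pow(Add(B, Add(-19, B)), -1) = Pow(Add(-19, Mul(2, B)), -1))
L = Rational(-301, 25) (L = Add(Mul(-4, 3), Pow(Add(-19, Mul(2, -3)), -1)) = Add(-12, Pow(Add(-19, -6), -1)) = Add(-12, Pow(-25, -1)) = Add(-12, Rational(-1, 25)) = Rational(-301, 25) ≈ -12.040)
Add(89, Mul(-21, L)) = Add(89, Mul(-21, Rational(-301, 25))) = Add(89, Rational(6321, 25)) = Rational(8546, 25)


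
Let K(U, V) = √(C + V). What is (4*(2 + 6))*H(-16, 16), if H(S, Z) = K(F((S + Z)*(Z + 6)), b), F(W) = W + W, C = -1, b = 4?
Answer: 32*√3 ≈ 55.426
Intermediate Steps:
F(W) = 2*W
K(U, V) = √(-1 + V)
H(S, Z) = √3 (H(S, Z) = √(-1 + 4) = √3)
(4*(2 + 6))*H(-16, 16) = (4*(2 + 6))*√3 = (4*8)*√3 = 32*√3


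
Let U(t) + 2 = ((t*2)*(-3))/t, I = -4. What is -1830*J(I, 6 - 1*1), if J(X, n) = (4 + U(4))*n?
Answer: 36600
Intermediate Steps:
U(t) = -8 (U(t) = -2 + ((t*2)*(-3))/t = -2 + ((2*t)*(-3))/t = -2 + (-6*t)/t = -2 - 6 = -8)
J(X, n) = -4*n (J(X, n) = (4 - 8)*n = -4*n)
-1830*J(I, 6 - 1*1) = -(-7320)*(6 - 1*1) = -(-7320)*(6 - 1) = -(-7320)*5 = -1830*(-20) = 36600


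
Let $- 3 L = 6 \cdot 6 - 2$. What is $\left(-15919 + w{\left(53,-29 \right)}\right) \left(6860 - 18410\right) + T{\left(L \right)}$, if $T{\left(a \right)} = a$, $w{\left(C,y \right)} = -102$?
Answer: $\frac{555127616}{3} \approx 1.8504 \cdot 10^{8}$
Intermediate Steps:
$L = - \frac{34}{3}$ ($L = - \frac{6 \cdot 6 - 2}{3} = - \frac{36 - 2}{3} = \left(- \frac{1}{3}\right) 34 = - \frac{34}{3} \approx -11.333$)
$\left(-15919 + w{\left(53,-29 \right)}\right) \left(6860 - 18410\right) + T{\left(L \right)} = \left(-15919 - 102\right) \left(6860 - 18410\right) - \frac{34}{3} = \left(-16021\right) \left(-11550\right) - \frac{34}{3} = 185042550 - \frac{34}{3} = \frac{555127616}{3}$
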